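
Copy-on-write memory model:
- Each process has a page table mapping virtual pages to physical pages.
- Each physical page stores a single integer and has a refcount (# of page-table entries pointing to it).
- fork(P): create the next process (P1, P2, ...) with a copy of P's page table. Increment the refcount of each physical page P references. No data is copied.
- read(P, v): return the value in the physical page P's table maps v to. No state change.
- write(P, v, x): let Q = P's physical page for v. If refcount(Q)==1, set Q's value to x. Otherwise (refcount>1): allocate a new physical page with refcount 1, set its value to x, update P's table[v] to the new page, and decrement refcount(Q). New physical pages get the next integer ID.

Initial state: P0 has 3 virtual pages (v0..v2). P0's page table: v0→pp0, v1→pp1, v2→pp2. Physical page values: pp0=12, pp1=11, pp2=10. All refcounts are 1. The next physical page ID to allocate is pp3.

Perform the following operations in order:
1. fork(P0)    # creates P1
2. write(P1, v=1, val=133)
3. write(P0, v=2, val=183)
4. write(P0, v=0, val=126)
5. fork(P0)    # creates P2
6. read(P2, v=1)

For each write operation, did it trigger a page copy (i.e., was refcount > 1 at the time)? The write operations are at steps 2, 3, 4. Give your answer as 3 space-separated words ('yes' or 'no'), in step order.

Op 1: fork(P0) -> P1. 3 ppages; refcounts: pp0:2 pp1:2 pp2:2
Op 2: write(P1, v1, 133). refcount(pp1)=2>1 -> COPY to pp3. 4 ppages; refcounts: pp0:2 pp1:1 pp2:2 pp3:1
Op 3: write(P0, v2, 183). refcount(pp2)=2>1 -> COPY to pp4. 5 ppages; refcounts: pp0:2 pp1:1 pp2:1 pp3:1 pp4:1
Op 4: write(P0, v0, 126). refcount(pp0)=2>1 -> COPY to pp5. 6 ppages; refcounts: pp0:1 pp1:1 pp2:1 pp3:1 pp4:1 pp5:1
Op 5: fork(P0) -> P2. 6 ppages; refcounts: pp0:1 pp1:2 pp2:1 pp3:1 pp4:2 pp5:2
Op 6: read(P2, v1) -> 11. No state change.

yes yes yes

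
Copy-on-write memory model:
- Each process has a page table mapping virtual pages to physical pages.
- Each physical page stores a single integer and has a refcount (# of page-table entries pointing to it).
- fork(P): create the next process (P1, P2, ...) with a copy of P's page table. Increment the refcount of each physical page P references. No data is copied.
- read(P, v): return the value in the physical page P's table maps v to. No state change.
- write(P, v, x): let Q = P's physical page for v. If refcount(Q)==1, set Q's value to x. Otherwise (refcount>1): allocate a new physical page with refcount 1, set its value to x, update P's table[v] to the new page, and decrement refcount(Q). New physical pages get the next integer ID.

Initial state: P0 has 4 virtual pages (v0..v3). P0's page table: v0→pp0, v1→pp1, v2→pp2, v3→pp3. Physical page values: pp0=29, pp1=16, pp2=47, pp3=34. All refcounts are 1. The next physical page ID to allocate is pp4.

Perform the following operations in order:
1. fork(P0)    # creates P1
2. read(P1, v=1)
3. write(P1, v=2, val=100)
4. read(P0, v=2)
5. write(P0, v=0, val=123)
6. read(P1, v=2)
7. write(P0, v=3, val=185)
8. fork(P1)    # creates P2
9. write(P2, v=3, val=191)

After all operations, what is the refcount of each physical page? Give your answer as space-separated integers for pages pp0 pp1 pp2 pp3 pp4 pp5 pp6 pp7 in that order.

Op 1: fork(P0) -> P1. 4 ppages; refcounts: pp0:2 pp1:2 pp2:2 pp3:2
Op 2: read(P1, v1) -> 16. No state change.
Op 3: write(P1, v2, 100). refcount(pp2)=2>1 -> COPY to pp4. 5 ppages; refcounts: pp0:2 pp1:2 pp2:1 pp3:2 pp4:1
Op 4: read(P0, v2) -> 47. No state change.
Op 5: write(P0, v0, 123). refcount(pp0)=2>1 -> COPY to pp5. 6 ppages; refcounts: pp0:1 pp1:2 pp2:1 pp3:2 pp4:1 pp5:1
Op 6: read(P1, v2) -> 100. No state change.
Op 7: write(P0, v3, 185). refcount(pp3)=2>1 -> COPY to pp6. 7 ppages; refcounts: pp0:1 pp1:2 pp2:1 pp3:1 pp4:1 pp5:1 pp6:1
Op 8: fork(P1) -> P2. 7 ppages; refcounts: pp0:2 pp1:3 pp2:1 pp3:2 pp4:2 pp5:1 pp6:1
Op 9: write(P2, v3, 191). refcount(pp3)=2>1 -> COPY to pp7. 8 ppages; refcounts: pp0:2 pp1:3 pp2:1 pp3:1 pp4:2 pp5:1 pp6:1 pp7:1

Answer: 2 3 1 1 2 1 1 1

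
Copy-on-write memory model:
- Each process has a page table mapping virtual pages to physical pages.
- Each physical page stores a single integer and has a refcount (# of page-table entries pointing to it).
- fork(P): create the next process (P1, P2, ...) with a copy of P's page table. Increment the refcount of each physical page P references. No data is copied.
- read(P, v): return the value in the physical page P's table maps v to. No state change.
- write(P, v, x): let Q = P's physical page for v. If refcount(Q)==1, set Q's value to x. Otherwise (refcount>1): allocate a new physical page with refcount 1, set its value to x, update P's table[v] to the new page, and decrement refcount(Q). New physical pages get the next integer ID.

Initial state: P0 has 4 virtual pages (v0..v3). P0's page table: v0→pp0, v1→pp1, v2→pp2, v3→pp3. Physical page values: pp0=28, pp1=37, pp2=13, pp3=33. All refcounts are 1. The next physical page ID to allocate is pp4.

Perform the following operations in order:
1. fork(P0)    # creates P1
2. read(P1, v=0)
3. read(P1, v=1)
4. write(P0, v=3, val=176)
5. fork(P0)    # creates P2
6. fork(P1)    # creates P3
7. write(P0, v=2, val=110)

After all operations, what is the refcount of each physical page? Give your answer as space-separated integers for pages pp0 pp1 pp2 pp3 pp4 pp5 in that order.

Answer: 4 4 3 2 2 1

Derivation:
Op 1: fork(P0) -> P1. 4 ppages; refcounts: pp0:2 pp1:2 pp2:2 pp3:2
Op 2: read(P1, v0) -> 28. No state change.
Op 3: read(P1, v1) -> 37. No state change.
Op 4: write(P0, v3, 176). refcount(pp3)=2>1 -> COPY to pp4. 5 ppages; refcounts: pp0:2 pp1:2 pp2:2 pp3:1 pp4:1
Op 5: fork(P0) -> P2. 5 ppages; refcounts: pp0:3 pp1:3 pp2:3 pp3:1 pp4:2
Op 6: fork(P1) -> P3. 5 ppages; refcounts: pp0:4 pp1:4 pp2:4 pp3:2 pp4:2
Op 7: write(P0, v2, 110). refcount(pp2)=4>1 -> COPY to pp5. 6 ppages; refcounts: pp0:4 pp1:4 pp2:3 pp3:2 pp4:2 pp5:1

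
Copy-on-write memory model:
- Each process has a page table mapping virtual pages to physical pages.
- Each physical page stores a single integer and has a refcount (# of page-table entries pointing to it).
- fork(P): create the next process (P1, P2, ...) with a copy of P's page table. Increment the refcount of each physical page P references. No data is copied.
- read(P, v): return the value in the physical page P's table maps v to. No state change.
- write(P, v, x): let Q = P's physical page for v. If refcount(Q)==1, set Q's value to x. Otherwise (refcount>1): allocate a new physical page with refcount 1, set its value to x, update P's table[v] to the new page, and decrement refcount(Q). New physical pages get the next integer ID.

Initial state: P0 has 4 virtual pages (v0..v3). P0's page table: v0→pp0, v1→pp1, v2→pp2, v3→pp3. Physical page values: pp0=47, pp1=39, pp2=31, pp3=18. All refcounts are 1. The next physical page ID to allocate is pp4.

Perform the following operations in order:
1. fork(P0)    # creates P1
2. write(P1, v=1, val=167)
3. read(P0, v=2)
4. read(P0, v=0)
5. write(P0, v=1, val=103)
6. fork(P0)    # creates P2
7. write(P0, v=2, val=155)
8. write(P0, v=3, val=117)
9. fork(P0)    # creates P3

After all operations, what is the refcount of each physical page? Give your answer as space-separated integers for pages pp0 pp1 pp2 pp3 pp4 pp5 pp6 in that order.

Answer: 4 3 2 2 1 2 2

Derivation:
Op 1: fork(P0) -> P1. 4 ppages; refcounts: pp0:2 pp1:2 pp2:2 pp3:2
Op 2: write(P1, v1, 167). refcount(pp1)=2>1 -> COPY to pp4. 5 ppages; refcounts: pp0:2 pp1:1 pp2:2 pp3:2 pp4:1
Op 3: read(P0, v2) -> 31. No state change.
Op 4: read(P0, v0) -> 47. No state change.
Op 5: write(P0, v1, 103). refcount(pp1)=1 -> write in place. 5 ppages; refcounts: pp0:2 pp1:1 pp2:2 pp3:2 pp4:1
Op 6: fork(P0) -> P2. 5 ppages; refcounts: pp0:3 pp1:2 pp2:3 pp3:3 pp4:1
Op 7: write(P0, v2, 155). refcount(pp2)=3>1 -> COPY to pp5. 6 ppages; refcounts: pp0:3 pp1:2 pp2:2 pp3:3 pp4:1 pp5:1
Op 8: write(P0, v3, 117). refcount(pp3)=3>1 -> COPY to pp6. 7 ppages; refcounts: pp0:3 pp1:2 pp2:2 pp3:2 pp4:1 pp5:1 pp6:1
Op 9: fork(P0) -> P3. 7 ppages; refcounts: pp0:4 pp1:3 pp2:2 pp3:2 pp4:1 pp5:2 pp6:2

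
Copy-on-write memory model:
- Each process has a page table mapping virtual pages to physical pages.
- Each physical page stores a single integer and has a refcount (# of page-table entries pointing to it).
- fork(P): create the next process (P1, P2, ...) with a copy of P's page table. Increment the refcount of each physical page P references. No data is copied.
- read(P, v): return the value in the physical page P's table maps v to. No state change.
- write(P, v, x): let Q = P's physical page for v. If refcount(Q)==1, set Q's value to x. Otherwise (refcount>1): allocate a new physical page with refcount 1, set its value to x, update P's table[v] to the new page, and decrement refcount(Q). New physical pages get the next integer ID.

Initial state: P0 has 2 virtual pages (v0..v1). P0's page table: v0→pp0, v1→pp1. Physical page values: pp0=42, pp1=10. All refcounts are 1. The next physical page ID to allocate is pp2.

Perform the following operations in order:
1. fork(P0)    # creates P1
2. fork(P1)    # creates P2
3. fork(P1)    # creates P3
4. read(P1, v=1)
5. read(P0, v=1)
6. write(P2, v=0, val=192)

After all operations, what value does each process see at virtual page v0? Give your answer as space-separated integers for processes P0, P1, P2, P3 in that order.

Answer: 42 42 192 42

Derivation:
Op 1: fork(P0) -> P1. 2 ppages; refcounts: pp0:2 pp1:2
Op 2: fork(P1) -> P2. 2 ppages; refcounts: pp0:3 pp1:3
Op 3: fork(P1) -> P3. 2 ppages; refcounts: pp0:4 pp1:4
Op 4: read(P1, v1) -> 10. No state change.
Op 5: read(P0, v1) -> 10. No state change.
Op 6: write(P2, v0, 192). refcount(pp0)=4>1 -> COPY to pp2. 3 ppages; refcounts: pp0:3 pp1:4 pp2:1
P0: v0 -> pp0 = 42
P1: v0 -> pp0 = 42
P2: v0 -> pp2 = 192
P3: v0 -> pp0 = 42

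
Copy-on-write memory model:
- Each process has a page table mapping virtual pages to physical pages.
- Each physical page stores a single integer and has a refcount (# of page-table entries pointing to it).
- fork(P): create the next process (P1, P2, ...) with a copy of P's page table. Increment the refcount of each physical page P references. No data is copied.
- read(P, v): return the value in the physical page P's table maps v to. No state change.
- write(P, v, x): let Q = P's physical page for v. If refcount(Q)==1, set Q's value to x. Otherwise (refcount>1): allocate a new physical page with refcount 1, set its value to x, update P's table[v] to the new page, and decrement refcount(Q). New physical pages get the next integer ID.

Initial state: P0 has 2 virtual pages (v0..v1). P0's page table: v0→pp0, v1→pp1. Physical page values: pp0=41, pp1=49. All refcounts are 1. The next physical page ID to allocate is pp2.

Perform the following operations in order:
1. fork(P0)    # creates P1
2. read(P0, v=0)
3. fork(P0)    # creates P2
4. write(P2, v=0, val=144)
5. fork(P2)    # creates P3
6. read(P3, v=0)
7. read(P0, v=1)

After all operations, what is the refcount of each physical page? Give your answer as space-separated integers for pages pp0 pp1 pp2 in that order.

Op 1: fork(P0) -> P1. 2 ppages; refcounts: pp0:2 pp1:2
Op 2: read(P0, v0) -> 41. No state change.
Op 3: fork(P0) -> P2. 2 ppages; refcounts: pp0:3 pp1:3
Op 4: write(P2, v0, 144). refcount(pp0)=3>1 -> COPY to pp2. 3 ppages; refcounts: pp0:2 pp1:3 pp2:1
Op 5: fork(P2) -> P3. 3 ppages; refcounts: pp0:2 pp1:4 pp2:2
Op 6: read(P3, v0) -> 144. No state change.
Op 7: read(P0, v1) -> 49. No state change.

Answer: 2 4 2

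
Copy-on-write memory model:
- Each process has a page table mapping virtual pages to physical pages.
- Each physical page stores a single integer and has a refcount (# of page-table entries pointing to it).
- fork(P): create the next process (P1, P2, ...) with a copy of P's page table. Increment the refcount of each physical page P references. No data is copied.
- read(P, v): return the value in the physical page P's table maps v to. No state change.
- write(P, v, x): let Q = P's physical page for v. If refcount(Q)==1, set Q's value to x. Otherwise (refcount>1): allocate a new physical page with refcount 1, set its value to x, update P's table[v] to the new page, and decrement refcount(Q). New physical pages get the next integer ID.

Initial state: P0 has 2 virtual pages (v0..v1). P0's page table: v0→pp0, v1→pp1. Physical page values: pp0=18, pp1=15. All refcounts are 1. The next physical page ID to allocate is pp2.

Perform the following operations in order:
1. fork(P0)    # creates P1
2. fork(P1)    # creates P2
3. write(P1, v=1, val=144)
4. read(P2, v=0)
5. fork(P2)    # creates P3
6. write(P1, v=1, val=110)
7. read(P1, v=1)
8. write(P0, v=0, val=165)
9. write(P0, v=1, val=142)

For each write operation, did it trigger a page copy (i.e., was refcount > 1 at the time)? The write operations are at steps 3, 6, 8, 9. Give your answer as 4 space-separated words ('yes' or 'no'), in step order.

Op 1: fork(P0) -> P1. 2 ppages; refcounts: pp0:2 pp1:2
Op 2: fork(P1) -> P2. 2 ppages; refcounts: pp0:3 pp1:3
Op 3: write(P1, v1, 144). refcount(pp1)=3>1 -> COPY to pp2. 3 ppages; refcounts: pp0:3 pp1:2 pp2:1
Op 4: read(P2, v0) -> 18. No state change.
Op 5: fork(P2) -> P3. 3 ppages; refcounts: pp0:4 pp1:3 pp2:1
Op 6: write(P1, v1, 110). refcount(pp2)=1 -> write in place. 3 ppages; refcounts: pp0:4 pp1:3 pp2:1
Op 7: read(P1, v1) -> 110. No state change.
Op 8: write(P0, v0, 165). refcount(pp0)=4>1 -> COPY to pp3. 4 ppages; refcounts: pp0:3 pp1:3 pp2:1 pp3:1
Op 9: write(P0, v1, 142). refcount(pp1)=3>1 -> COPY to pp4. 5 ppages; refcounts: pp0:3 pp1:2 pp2:1 pp3:1 pp4:1

yes no yes yes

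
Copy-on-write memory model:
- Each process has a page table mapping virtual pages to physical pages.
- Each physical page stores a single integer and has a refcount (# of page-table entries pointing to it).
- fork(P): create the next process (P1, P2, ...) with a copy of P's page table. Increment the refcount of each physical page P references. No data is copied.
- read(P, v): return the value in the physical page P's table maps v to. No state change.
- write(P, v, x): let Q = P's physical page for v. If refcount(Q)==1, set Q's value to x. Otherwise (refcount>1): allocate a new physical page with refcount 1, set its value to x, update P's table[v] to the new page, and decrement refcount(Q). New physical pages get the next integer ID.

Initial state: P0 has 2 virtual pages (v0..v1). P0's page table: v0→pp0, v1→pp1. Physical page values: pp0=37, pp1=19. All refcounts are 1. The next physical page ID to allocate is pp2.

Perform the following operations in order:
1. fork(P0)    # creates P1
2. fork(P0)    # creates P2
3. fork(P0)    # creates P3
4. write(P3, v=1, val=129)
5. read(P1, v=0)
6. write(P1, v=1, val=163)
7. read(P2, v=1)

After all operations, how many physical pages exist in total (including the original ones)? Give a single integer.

Answer: 4

Derivation:
Op 1: fork(P0) -> P1. 2 ppages; refcounts: pp0:2 pp1:2
Op 2: fork(P0) -> P2. 2 ppages; refcounts: pp0:3 pp1:3
Op 3: fork(P0) -> P3. 2 ppages; refcounts: pp0:4 pp1:4
Op 4: write(P3, v1, 129). refcount(pp1)=4>1 -> COPY to pp2. 3 ppages; refcounts: pp0:4 pp1:3 pp2:1
Op 5: read(P1, v0) -> 37. No state change.
Op 6: write(P1, v1, 163). refcount(pp1)=3>1 -> COPY to pp3. 4 ppages; refcounts: pp0:4 pp1:2 pp2:1 pp3:1
Op 7: read(P2, v1) -> 19. No state change.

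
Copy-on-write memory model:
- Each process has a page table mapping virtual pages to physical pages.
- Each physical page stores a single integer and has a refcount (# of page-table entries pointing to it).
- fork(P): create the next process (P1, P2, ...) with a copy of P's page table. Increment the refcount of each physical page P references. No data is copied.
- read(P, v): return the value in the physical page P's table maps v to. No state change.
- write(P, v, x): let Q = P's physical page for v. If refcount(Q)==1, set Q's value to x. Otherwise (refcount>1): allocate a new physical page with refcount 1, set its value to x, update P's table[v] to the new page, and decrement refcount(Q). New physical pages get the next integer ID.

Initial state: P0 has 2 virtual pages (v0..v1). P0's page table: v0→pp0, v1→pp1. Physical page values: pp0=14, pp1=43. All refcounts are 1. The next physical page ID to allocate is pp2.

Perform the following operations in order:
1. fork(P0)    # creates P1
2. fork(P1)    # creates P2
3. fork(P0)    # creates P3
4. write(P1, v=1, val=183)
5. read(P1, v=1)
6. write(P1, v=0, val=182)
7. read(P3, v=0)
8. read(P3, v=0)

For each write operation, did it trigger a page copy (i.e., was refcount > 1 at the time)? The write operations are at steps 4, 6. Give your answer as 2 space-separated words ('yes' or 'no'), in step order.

Op 1: fork(P0) -> P1. 2 ppages; refcounts: pp0:2 pp1:2
Op 2: fork(P1) -> P2. 2 ppages; refcounts: pp0:3 pp1:3
Op 3: fork(P0) -> P3. 2 ppages; refcounts: pp0:4 pp1:4
Op 4: write(P1, v1, 183). refcount(pp1)=4>1 -> COPY to pp2. 3 ppages; refcounts: pp0:4 pp1:3 pp2:1
Op 5: read(P1, v1) -> 183. No state change.
Op 6: write(P1, v0, 182). refcount(pp0)=4>1 -> COPY to pp3. 4 ppages; refcounts: pp0:3 pp1:3 pp2:1 pp3:1
Op 7: read(P3, v0) -> 14. No state change.
Op 8: read(P3, v0) -> 14. No state change.

yes yes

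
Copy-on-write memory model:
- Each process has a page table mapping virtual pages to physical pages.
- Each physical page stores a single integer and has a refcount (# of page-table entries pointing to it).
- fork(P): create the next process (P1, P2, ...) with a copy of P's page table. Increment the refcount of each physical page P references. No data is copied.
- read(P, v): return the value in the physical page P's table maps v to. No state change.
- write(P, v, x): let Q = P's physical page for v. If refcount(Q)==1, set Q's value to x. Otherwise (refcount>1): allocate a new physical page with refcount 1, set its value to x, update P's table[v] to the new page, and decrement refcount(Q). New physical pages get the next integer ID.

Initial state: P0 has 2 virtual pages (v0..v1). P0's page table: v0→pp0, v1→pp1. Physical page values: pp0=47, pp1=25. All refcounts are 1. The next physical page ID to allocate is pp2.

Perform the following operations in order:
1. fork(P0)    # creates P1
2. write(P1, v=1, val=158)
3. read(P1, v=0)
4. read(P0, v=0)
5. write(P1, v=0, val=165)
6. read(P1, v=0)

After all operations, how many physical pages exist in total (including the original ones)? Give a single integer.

Answer: 4

Derivation:
Op 1: fork(P0) -> P1. 2 ppages; refcounts: pp0:2 pp1:2
Op 2: write(P1, v1, 158). refcount(pp1)=2>1 -> COPY to pp2. 3 ppages; refcounts: pp0:2 pp1:1 pp2:1
Op 3: read(P1, v0) -> 47. No state change.
Op 4: read(P0, v0) -> 47. No state change.
Op 5: write(P1, v0, 165). refcount(pp0)=2>1 -> COPY to pp3. 4 ppages; refcounts: pp0:1 pp1:1 pp2:1 pp3:1
Op 6: read(P1, v0) -> 165. No state change.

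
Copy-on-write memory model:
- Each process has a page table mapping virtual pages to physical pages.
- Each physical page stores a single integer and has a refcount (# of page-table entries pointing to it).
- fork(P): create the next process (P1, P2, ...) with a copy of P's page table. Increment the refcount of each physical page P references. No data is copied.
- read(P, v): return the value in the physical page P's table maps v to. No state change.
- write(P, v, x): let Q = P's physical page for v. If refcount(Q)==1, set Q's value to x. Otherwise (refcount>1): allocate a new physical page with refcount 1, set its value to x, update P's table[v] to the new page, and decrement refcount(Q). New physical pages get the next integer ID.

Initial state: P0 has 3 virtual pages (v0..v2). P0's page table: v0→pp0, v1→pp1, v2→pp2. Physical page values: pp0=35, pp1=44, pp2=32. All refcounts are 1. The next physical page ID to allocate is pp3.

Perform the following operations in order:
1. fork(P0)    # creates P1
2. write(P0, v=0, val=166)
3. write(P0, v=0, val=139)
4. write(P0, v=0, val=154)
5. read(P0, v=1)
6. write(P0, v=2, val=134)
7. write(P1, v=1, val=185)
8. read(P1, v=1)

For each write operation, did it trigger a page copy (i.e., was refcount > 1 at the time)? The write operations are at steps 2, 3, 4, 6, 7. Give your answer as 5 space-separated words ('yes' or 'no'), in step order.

Op 1: fork(P0) -> P1. 3 ppages; refcounts: pp0:2 pp1:2 pp2:2
Op 2: write(P0, v0, 166). refcount(pp0)=2>1 -> COPY to pp3. 4 ppages; refcounts: pp0:1 pp1:2 pp2:2 pp3:1
Op 3: write(P0, v0, 139). refcount(pp3)=1 -> write in place. 4 ppages; refcounts: pp0:1 pp1:2 pp2:2 pp3:1
Op 4: write(P0, v0, 154). refcount(pp3)=1 -> write in place. 4 ppages; refcounts: pp0:1 pp1:2 pp2:2 pp3:1
Op 5: read(P0, v1) -> 44. No state change.
Op 6: write(P0, v2, 134). refcount(pp2)=2>1 -> COPY to pp4. 5 ppages; refcounts: pp0:1 pp1:2 pp2:1 pp3:1 pp4:1
Op 7: write(P1, v1, 185). refcount(pp1)=2>1 -> COPY to pp5. 6 ppages; refcounts: pp0:1 pp1:1 pp2:1 pp3:1 pp4:1 pp5:1
Op 8: read(P1, v1) -> 185. No state change.

yes no no yes yes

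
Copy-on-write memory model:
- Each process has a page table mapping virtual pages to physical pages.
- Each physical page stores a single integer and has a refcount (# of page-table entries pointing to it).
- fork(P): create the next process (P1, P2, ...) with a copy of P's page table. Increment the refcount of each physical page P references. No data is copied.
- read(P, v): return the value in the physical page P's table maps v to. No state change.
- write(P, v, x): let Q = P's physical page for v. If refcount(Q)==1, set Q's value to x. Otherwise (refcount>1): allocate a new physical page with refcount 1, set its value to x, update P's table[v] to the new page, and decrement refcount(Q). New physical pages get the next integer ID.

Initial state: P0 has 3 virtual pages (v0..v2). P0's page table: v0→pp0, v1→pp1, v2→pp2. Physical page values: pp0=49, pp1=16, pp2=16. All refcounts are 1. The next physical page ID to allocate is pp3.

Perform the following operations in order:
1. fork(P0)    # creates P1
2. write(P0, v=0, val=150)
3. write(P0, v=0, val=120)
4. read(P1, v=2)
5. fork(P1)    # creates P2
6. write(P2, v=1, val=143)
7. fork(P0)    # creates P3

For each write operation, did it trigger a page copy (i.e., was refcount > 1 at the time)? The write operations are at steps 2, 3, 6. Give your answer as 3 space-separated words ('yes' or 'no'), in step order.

Op 1: fork(P0) -> P1. 3 ppages; refcounts: pp0:2 pp1:2 pp2:2
Op 2: write(P0, v0, 150). refcount(pp0)=2>1 -> COPY to pp3. 4 ppages; refcounts: pp0:1 pp1:2 pp2:2 pp3:1
Op 3: write(P0, v0, 120). refcount(pp3)=1 -> write in place. 4 ppages; refcounts: pp0:1 pp1:2 pp2:2 pp3:1
Op 4: read(P1, v2) -> 16. No state change.
Op 5: fork(P1) -> P2. 4 ppages; refcounts: pp0:2 pp1:3 pp2:3 pp3:1
Op 6: write(P2, v1, 143). refcount(pp1)=3>1 -> COPY to pp4. 5 ppages; refcounts: pp0:2 pp1:2 pp2:3 pp3:1 pp4:1
Op 7: fork(P0) -> P3. 5 ppages; refcounts: pp0:2 pp1:3 pp2:4 pp3:2 pp4:1

yes no yes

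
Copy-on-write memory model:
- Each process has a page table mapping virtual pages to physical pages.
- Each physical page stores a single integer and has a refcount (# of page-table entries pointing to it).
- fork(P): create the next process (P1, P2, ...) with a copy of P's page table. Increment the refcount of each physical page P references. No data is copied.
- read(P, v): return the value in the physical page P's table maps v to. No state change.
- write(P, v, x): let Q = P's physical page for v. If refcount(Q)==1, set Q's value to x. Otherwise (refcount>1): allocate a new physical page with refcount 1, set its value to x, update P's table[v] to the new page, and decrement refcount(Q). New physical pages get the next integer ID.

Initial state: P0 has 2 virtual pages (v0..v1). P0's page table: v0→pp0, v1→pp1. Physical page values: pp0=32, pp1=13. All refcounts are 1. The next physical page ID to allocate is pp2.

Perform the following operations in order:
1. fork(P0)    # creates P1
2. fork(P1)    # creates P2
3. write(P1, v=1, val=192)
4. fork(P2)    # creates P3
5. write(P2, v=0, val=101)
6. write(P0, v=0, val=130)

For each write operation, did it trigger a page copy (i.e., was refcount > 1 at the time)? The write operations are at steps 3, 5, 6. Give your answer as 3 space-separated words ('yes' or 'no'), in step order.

Op 1: fork(P0) -> P1. 2 ppages; refcounts: pp0:2 pp1:2
Op 2: fork(P1) -> P2. 2 ppages; refcounts: pp0:3 pp1:3
Op 3: write(P1, v1, 192). refcount(pp1)=3>1 -> COPY to pp2. 3 ppages; refcounts: pp0:3 pp1:2 pp2:1
Op 4: fork(P2) -> P3. 3 ppages; refcounts: pp0:4 pp1:3 pp2:1
Op 5: write(P2, v0, 101). refcount(pp0)=4>1 -> COPY to pp3. 4 ppages; refcounts: pp0:3 pp1:3 pp2:1 pp3:1
Op 6: write(P0, v0, 130). refcount(pp0)=3>1 -> COPY to pp4. 5 ppages; refcounts: pp0:2 pp1:3 pp2:1 pp3:1 pp4:1

yes yes yes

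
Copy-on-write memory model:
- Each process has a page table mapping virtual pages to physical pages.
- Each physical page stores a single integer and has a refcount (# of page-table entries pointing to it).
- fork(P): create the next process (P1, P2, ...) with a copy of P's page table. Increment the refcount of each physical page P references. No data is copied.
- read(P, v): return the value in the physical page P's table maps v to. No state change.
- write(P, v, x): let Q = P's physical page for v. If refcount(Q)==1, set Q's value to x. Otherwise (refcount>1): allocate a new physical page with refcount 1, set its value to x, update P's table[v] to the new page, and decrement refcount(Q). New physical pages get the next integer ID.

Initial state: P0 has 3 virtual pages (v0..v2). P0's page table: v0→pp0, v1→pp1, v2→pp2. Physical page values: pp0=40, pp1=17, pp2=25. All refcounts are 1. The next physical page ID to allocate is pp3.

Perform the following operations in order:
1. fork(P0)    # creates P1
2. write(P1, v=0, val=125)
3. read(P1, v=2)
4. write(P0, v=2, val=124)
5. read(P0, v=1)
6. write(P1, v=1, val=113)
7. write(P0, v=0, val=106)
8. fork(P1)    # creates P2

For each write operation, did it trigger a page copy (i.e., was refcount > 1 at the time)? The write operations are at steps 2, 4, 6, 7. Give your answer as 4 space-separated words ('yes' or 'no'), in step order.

Op 1: fork(P0) -> P1. 3 ppages; refcounts: pp0:2 pp1:2 pp2:2
Op 2: write(P1, v0, 125). refcount(pp0)=2>1 -> COPY to pp3. 4 ppages; refcounts: pp0:1 pp1:2 pp2:2 pp3:1
Op 3: read(P1, v2) -> 25. No state change.
Op 4: write(P0, v2, 124). refcount(pp2)=2>1 -> COPY to pp4. 5 ppages; refcounts: pp0:1 pp1:2 pp2:1 pp3:1 pp4:1
Op 5: read(P0, v1) -> 17. No state change.
Op 6: write(P1, v1, 113). refcount(pp1)=2>1 -> COPY to pp5. 6 ppages; refcounts: pp0:1 pp1:1 pp2:1 pp3:1 pp4:1 pp5:1
Op 7: write(P0, v0, 106). refcount(pp0)=1 -> write in place. 6 ppages; refcounts: pp0:1 pp1:1 pp2:1 pp3:1 pp4:1 pp5:1
Op 8: fork(P1) -> P2. 6 ppages; refcounts: pp0:1 pp1:1 pp2:2 pp3:2 pp4:1 pp5:2

yes yes yes no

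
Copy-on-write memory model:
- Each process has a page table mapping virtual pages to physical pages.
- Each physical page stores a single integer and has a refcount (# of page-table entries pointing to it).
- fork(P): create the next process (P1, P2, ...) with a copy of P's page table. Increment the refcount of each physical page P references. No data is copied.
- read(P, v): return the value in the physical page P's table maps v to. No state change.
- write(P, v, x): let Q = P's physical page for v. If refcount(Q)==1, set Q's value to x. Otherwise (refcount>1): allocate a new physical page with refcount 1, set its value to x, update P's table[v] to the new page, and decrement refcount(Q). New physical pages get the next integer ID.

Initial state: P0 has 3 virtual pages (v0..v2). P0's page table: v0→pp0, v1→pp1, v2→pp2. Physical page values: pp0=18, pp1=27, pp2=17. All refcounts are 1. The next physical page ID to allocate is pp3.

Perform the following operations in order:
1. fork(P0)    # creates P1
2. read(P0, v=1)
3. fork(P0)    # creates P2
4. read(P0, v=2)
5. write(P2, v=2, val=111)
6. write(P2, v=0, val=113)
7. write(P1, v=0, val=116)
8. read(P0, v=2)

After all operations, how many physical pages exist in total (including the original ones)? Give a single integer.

Op 1: fork(P0) -> P1. 3 ppages; refcounts: pp0:2 pp1:2 pp2:2
Op 2: read(P0, v1) -> 27. No state change.
Op 3: fork(P0) -> P2. 3 ppages; refcounts: pp0:3 pp1:3 pp2:3
Op 4: read(P0, v2) -> 17. No state change.
Op 5: write(P2, v2, 111). refcount(pp2)=3>1 -> COPY to pp3. 4 ppages; refcounts: pp0:3 pp1:3 pp2:2 pp3:1
Op 6: write(P2, v0, 113). refcount(pp0)=3>1 -> COPY to pp4. 5 ppages; refcounts: pp0:2 pp1:3 pp2:2 pp3:1 pp4:1
Op 7: write(P1, v0, 116). refcount(pp0)=2>1 -> COPY to pp5. 6 ppages; refcounts: pp0:1 pp1:3 pp2:2 pp3:1 pp4:1 pp5:1
Op 8: read(P0, v2) -> 17. No state change.

Answer: 6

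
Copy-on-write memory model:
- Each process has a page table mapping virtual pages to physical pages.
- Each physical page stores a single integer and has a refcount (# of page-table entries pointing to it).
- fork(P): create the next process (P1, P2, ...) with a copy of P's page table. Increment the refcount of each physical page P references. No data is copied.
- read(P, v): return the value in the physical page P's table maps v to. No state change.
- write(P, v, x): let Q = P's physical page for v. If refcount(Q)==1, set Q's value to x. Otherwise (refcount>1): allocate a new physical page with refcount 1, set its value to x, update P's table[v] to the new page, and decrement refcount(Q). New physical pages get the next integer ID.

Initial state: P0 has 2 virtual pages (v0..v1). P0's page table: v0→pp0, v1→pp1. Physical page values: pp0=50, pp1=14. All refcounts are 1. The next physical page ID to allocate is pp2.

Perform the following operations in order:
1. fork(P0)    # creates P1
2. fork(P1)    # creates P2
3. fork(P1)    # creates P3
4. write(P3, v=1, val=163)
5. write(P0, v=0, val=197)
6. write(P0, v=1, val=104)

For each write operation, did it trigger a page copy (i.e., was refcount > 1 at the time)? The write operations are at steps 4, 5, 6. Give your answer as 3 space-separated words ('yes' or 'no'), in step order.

Op 1: fork(P0) -> P1. 2 ppages; refcounts: pp0:2 pp1:2
Op 2: fork(P1) -> P2. 2 ppages; refcounts: pp0:3 pp1:3
Op 3: fork(P1) -> P3. 2 ppages; refcounts: pp0:4 pp1:4
Op 4: write(P3, v1, 163). refcount(pp1)=4>1 -> COPY to pp2. 3 ppages; refcounts: pp0:4 pp1:3 pp2:1
Op 5: write(P0, v0, 197). refcount(pp0)=4>1 -> COPY to pp3. 4 ppages; refcounts: pp0:3 pp1:3 pp2:1 pp3:1
Op 6: write(P0, v1, 104). refcount(pp1)=3>1 -> COPY to pp4. 5 ppages; refcounts: pp0:3 pp1:2 pp2:1 pp3:1 pp4:1

yes yes yes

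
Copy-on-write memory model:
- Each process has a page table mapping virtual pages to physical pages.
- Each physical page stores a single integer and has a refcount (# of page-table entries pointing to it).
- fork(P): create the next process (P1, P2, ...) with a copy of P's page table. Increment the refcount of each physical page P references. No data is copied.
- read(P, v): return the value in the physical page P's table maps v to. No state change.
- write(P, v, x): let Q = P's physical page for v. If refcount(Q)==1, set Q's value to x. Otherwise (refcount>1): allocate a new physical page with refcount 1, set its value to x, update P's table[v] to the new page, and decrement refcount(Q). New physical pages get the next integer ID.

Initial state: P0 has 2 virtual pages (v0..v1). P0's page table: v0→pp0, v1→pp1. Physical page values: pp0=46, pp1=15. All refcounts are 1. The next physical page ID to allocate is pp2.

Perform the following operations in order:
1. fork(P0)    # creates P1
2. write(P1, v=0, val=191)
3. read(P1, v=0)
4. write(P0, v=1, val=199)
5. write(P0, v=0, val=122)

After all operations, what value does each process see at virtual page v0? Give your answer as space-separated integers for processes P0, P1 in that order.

Answer: 122 191

Derivation:
Op 1: fork(P0) -> P1. 2 ppages; refcounts: pp0:2 pp1:2
Op 2: write(P1, v0, 191). refcount(pp0)=2>1 -> COPY to pp2. 3 ppages; refcounts: pp0:1 pp1:2 pp2:1
Op 3: read(P1, v0) -> 191. No state change.
Op 4: write(P0, v1, 199). refcount(pp1)=2>1 -> COPY to pp3. 4 ppages; refcounts: pp0:1 pp1:1 pp2:1 pp3:1
Op 5: write(P0, v0, 122). refcount(pp0)=1 -> write in place. 4 ppages; refcounts: pp0:1 pp1:1 pp2:1 pp3:1
P0: v0 -> pp0 = 122
P1: v0 -> pp2 = 191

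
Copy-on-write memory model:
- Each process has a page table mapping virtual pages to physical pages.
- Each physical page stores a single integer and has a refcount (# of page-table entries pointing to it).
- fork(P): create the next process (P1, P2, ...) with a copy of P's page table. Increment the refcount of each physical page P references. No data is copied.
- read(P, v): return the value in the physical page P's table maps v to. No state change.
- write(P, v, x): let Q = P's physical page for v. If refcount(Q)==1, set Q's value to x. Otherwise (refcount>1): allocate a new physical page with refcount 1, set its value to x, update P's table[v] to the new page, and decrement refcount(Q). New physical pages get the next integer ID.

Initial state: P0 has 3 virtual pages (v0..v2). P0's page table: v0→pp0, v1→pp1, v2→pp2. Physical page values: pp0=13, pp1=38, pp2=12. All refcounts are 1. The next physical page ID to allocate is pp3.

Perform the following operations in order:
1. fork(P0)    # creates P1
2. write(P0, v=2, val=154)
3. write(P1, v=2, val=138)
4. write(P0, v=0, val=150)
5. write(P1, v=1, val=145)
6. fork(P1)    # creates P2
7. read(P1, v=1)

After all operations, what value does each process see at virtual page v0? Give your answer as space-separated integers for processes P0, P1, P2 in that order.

Answer: 150 13 13

Derivation:
Op 1: fork(P0) -> P1. 3 ppages; refcounts: pp0:2 pp1:2 pp2:2
Op 2: write(P0, v2, 154). refcount(pp2)=2>1 -> COPY to pp3. 4 ppages; refcounts: pp0:2 pp1:2 pp2:1 pp3:1
Op 3: write(P1, v2, 138). refcount(pp2)=1 -> write in place. 4 ppages; refcounts: pp0:2 pp1:2 pp2:1 pp3:1
Op 4: write(P0, v0, 150). refcount(pp0)=2>1 -> COPY to pp4. 5 ppages; refcounts: pp0:1 pp1:2 pp2:1 pp3:1 pp4:1
Op 5: write(P1, v1, 145). refcount(pp1)=2>1 -> COPY to pp5. 6 ppages; refcounts: pp0:1 pp1:1 pp2:1 pp3:1 pp4:1 pp5:1
Op 6: fork(P1) -> P2. 6 ppages; refcounts: pp0:2 pp1:1 pp2:2 pp3:1 pp4:1 pp5:2
Op 7: read(P1, v1) -> 145. No state change.
P0: v0 -> pp4 = 150
P1: v0 -> pp0 = 13
P2: v0 -> pp0 = 13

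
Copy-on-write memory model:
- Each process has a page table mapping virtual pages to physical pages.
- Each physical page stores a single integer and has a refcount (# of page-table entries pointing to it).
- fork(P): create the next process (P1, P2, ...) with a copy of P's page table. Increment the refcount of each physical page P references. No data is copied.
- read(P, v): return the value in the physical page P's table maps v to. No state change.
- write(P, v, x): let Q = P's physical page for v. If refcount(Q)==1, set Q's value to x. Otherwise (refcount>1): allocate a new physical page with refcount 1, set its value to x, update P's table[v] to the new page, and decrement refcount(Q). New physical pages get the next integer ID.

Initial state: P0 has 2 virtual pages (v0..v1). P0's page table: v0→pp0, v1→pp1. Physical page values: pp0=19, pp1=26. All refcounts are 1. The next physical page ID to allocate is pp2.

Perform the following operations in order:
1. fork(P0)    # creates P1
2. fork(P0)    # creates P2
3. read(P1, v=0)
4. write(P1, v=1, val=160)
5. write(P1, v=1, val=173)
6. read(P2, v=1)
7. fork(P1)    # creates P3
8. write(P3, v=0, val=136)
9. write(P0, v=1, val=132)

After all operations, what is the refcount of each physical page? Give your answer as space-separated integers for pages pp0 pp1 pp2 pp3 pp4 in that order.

Op 1: fork(P0) -> P1. 2 ppages; refcounts: pp0:2 pp1:2
Op 2: fork(P0) -> P2. 2 ppages; refcounts: pp0:3 pp1:3
Op 3: read(P1, v0) -> 19. No state change.
Op 4: write(P1, v1, 160). refcount(pp1)=3>1 -> COPY to pp2. 3 ppages; refcounts: pp0:3 pp1:2 pp2:1
Op 5: write(P1, v1, 173). refcount(pp2)=1 -> write in place. 3 ppages; refcounts: pp0:3 pp1:2 pp2:1
Op 6: read(P2, v1) -> 26. No state change.
Op 7: fork(P1) -> P3. 3 ppages; refcounts: pp0:4 pp1:2 pp2:2
Op 8: write(P3, v0, 136). refcount(pp0)=4>1 -> COPY to pp3. 4 ppages; refcounts: pp0:3 pp1:2 pp2:2 pp3:1
Op 9: write(P0, v1, 132). refcount(pp1)=2>1 -> COPY to pp4. 5 ppages; refcounts: pp0:3 pp1:1 pp2:2 pp3:1 pp4:1

Answer: 3 1 2 1 1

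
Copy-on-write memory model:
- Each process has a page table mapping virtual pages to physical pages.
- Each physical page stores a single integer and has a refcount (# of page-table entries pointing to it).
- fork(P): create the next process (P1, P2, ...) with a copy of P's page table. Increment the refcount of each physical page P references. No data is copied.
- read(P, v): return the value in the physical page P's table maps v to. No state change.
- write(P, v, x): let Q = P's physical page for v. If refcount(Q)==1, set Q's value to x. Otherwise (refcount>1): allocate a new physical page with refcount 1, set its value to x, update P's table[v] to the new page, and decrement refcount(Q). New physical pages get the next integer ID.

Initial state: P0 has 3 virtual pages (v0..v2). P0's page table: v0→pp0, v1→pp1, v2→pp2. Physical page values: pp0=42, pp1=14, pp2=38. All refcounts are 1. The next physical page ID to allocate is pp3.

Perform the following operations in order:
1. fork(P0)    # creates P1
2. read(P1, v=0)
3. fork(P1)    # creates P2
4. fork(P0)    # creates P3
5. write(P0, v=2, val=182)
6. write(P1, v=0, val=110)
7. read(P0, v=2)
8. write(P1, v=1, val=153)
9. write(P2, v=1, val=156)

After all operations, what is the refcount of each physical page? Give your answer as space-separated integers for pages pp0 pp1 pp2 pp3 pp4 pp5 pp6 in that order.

Op 1: fork(P0) -> P1. 3 ppages; refcounts: pp0:2 pp1:2 pp2:2
Op 2: read(P1, v0) -> 42. No state change.
Op 3: fork(P1) -> P2. 3 ppages; refcounts: pp0:3 pp1:3 pp2:3
Op 4: fork(P0) -> P3. 3 ppages; refcounts: pp0:4 pp1:4 pp2:4
Op 5: write(P0, v2, 182). refcount(pp2)=4>1 -> COPY to pp3. 4 ppages; refcounts: pp0:4 pp1:4 pp2:3 pp3:1
Op 6: write(P1, v0, 110). refcount(pp0)=4>1 -> COPY to pp4. 5 ppages; refcounts: pp0:3 pp1:4 pp2:3 pp3:1 pp4:1
Op 7: read(P0, v2) -> 182. No state change.
Op 8: write(P1, v1, 153). refcount(pp1)=4>1 -> COPY to pp5. 6 ppages; refcounts: pp0:3 pp1:3 pp2:3 pp3:1 pp4:1 pp5:1
Op 9: write(P2, v1, 156). refcount(pp1)=3>1 -> COPY to pp6. 7 ppages; refcounts: pp0:3 pp1:2 pp2:3 pp3:1 pp4:1 pp5:1 pp6:1

Answer: 3 2 3 1 1 1 1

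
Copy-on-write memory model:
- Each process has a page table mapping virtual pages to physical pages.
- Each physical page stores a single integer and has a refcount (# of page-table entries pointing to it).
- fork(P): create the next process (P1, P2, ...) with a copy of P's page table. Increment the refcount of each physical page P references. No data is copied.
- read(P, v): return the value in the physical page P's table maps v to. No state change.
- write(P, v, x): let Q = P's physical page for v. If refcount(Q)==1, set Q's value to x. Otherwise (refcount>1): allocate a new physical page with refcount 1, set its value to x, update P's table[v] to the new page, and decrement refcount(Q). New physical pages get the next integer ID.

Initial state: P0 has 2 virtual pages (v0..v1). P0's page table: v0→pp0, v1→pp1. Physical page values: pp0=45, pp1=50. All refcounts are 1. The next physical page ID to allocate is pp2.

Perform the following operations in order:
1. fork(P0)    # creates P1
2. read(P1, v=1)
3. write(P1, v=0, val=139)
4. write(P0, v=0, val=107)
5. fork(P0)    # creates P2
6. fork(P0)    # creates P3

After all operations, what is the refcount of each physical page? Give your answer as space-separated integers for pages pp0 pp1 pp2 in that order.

Answer: 3 4 1

Derivation:
Op 1: fork(P0) -> P1. 2 ppages; refcounts: pp0:2 pp1:2
Op 2: read(P1, v1) -> 50. No state change.
Op 3: write(P1, v0, 139). refcount(pp0)=2>1 -> COPY to pp2. 3 ppages; refcounts: pp0:1 pp1:2 pp2:1
Op 4: write(P0, v0, 107). refcount(pp0)=1 -> write in place. 3 ppages; refcounts: pp0:1 pp1:2 pp2:1
Op 5: fork(P0) -> P2. 3 ppages; refcounts: pp0:2 pp1:3 pp2:1
Op 6: fork(P0) -> P3. 3 ppages; refcounts: pp0:3 pp1:4 pp2:1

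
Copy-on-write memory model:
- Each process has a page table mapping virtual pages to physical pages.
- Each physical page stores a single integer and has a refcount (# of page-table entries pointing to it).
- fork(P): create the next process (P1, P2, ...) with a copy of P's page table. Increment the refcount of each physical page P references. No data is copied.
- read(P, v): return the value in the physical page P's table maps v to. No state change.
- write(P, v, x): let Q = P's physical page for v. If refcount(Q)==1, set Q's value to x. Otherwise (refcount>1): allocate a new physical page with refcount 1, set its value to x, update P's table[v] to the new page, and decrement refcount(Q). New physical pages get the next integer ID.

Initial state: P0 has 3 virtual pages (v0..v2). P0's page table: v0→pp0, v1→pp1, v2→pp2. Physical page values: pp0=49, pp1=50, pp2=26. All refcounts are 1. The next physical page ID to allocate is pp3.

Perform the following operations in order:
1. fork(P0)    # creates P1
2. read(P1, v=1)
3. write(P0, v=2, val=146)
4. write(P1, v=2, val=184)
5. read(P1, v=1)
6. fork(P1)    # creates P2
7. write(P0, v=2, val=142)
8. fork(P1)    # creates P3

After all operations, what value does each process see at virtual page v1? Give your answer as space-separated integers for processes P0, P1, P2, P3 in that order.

Answer: 50 50 50 50

Derivation:
Op 1: fork(P0) -> P1. 3 ppages; refcounts: pp0:2 pp1:2 pp2:2
Op 2: read(P1, v1) -> 50. No state change.
Op 3: write(P0, v2, 146). refcount(pp2)=2>1 -> COPY to pp3. 4 ppages; refcounts: pp0:2 pp1:2 pp2:1 pp3:1
Op 4: write(P1, v2, 184). refcount(pp2)=1 -> write in place. 4 ppages; refcounts: pp0:2 pp1:2 pp2:1 pp3:1
Op 5: read(P1, v1) -> 50. No state change.
Op 6: fork(P1) -> P2. 4 ppages; refcounts: pp0:3 pp1:3 pp2:2 pp3:1
Op 7: write(P0, v2, 142). refcount(pp3)=1 -> write in place. 4 ppages; refcounts: pp0:3 pp1:3 pp2:2 pp3:1
Op 8: fork(P1) -> P3. 4 ppages; refcounts: pp0:4 pp1:4 pp2:3 pp3:1
P0: v1 -> pp1 = 50
P1: v1 -> pp1 = 50
P2: v1 -> pp1 = 50
P3: v1 -> pp1 = 50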